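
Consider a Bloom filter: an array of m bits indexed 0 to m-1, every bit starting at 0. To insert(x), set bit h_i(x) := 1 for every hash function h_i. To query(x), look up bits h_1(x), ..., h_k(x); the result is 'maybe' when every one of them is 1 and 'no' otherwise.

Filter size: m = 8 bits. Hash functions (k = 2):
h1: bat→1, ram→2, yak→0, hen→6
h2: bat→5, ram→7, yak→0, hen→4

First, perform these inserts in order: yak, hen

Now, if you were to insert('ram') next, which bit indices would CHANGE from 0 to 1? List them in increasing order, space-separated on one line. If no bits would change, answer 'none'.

Start: bits=00000000
After insert 'yak': sets bits 0 -> bits=10000000
After insert 'hen': sets bits 4 6 -> bits=10001010
insert 'ram' would touch bits 2 7; currently bit2=0, bit7=0
Bits that are 0 among those (would change 0->1): 2 7

Answer: 2 7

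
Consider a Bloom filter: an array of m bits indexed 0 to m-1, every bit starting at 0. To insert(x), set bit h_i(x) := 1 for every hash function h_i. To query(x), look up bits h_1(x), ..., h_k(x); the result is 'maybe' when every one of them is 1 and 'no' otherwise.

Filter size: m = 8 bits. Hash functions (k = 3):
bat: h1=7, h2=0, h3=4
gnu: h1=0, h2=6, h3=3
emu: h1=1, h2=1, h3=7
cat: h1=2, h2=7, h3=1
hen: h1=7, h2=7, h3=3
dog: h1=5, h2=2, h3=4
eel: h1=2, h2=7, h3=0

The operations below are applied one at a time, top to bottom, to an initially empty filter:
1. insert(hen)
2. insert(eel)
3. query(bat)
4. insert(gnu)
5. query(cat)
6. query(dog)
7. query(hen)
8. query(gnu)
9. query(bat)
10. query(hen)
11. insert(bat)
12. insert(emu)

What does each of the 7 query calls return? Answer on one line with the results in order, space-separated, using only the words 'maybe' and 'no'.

Answer: no no no maybe maybe no maybe

Derivation:
Start: bits=00000000
Op 1: insert hen -> sets bits 3 7 -> bits=00010001
Op 2: insert eel -> sets bits 0 2 7 -> bits=10110001
Op 3: query bat -> checks bit0=1, bit4=0, bit7=1 (has a 0) -> no
Op 4: insert gnu -> sets bits 0 3 6 -> bits=10110011
Op 5: query cat -> checks bit1=0, bit2=1, bit7=1 (has a 0) -> no
Op 6: query dog -> checks bit2=1, bit4=0, bit5=0 (has a 0) -> no
Op 7: query hen -> checks bit3=1, bit7=1 (all 1) -> maybe
Op 8: query gnu -> checks bit0=1, bit3=1, bit6=1 (all 1) -> maybe
Op 9: query bat -> checks bit0=1, bit4=0, bit7=1 (has a 0) -> no
Op 10: query hen -> checks bit3=1, bit7=1 (all 1) -> maybe
Op 11: insert bat -> sets bits 0 4 7 -> bits=10111011
Op 12: insert emu -> sets bits 1 7 -> bits=11111011
Query results in order: no no no maybe maybe no maybe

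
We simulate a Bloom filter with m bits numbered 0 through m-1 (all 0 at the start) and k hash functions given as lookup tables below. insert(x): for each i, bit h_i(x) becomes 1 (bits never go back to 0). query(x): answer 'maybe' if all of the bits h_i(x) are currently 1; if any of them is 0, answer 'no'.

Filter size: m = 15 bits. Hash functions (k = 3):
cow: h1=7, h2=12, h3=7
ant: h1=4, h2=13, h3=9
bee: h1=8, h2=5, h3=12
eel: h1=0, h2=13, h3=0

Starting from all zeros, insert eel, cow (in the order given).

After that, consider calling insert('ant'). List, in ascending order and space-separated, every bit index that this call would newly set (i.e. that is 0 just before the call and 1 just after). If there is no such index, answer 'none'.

Start: bits=000000000000000
After insert 'eel': sets bits 0 13 -> bits=100000000000010
After insert 'cow': sets bits 7 12 -> bits=100000010000110
insert 'ant' would touch bits 4 9 13; currently bit4=0, bit9=0, bit13=1
Bits that are 0 among those (would change 0->1): 4 9

Answer: 4 9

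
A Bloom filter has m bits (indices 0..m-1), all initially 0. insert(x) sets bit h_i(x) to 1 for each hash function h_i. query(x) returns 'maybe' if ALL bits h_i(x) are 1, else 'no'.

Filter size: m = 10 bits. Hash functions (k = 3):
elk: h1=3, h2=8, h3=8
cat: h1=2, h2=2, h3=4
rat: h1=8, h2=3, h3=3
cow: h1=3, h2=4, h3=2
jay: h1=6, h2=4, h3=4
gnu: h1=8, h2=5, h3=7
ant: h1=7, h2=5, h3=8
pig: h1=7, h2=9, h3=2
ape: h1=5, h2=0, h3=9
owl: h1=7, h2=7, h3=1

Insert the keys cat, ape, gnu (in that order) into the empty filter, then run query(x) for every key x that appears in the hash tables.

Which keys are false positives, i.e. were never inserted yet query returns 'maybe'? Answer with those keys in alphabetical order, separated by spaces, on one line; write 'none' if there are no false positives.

Start: bits=0000000000
After insert 'cat': sets bits 2 4 -> bits=0010100000
After insert 'ape': sets bits 0 5 9 -> bits=1010110001
After insert 'gnu': sets bits 5 7 8 -> bits=1010110111
Not inserted: ant cow elk jay owl pig rat — query each against bits=1010110111:
query ant: checks bit5=1, bit7=1, bit8=1 (all 1) -> maybe => FALSE POSITIVE
query cow: checks bit2=1, bit3=0, bit4=1 (has a 0) -> no => not a false positive
query elk: checks bit3=0, bit8=1 (has a 0) -> no => not a false positive
query jay: checks bit4=1, bit6=0 (has a 0) -> no => not a false positive
query owl: checks bit1=0, bit7=1 (has a 0) -> no => not a false positive
query pig: checks bit2=1, bit7=1, bit9=1 (all 1) -> maybe => FALSE POSITIVE
query rat: checks bit3=0, bit8=1 (has a 0) -> no => not a false positive
False positives (alphabetical): ant pig

Answer: ant pig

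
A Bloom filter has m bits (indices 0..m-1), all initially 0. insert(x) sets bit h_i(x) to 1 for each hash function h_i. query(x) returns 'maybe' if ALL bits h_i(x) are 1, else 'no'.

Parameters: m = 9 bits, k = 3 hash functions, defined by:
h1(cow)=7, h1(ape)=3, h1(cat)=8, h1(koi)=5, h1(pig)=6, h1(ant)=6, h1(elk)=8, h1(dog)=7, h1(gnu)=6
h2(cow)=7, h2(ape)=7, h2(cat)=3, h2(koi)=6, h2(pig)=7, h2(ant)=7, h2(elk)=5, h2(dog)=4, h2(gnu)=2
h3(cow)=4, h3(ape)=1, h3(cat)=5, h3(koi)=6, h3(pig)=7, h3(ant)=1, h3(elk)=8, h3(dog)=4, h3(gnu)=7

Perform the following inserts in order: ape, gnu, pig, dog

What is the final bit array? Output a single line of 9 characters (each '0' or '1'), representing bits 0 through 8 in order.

Start: bits=000000000
After insert 'ape': sets bits 1 3 7 -> bits=010100010
After insert 'gnu': sets bits 2 6 7 -> bits=011100110
After insert 'pig': sets bits 6 7 -> bits=011100110
After insert 'dog': sets bits 4 7 -> bits=011110110

Answer: 011110110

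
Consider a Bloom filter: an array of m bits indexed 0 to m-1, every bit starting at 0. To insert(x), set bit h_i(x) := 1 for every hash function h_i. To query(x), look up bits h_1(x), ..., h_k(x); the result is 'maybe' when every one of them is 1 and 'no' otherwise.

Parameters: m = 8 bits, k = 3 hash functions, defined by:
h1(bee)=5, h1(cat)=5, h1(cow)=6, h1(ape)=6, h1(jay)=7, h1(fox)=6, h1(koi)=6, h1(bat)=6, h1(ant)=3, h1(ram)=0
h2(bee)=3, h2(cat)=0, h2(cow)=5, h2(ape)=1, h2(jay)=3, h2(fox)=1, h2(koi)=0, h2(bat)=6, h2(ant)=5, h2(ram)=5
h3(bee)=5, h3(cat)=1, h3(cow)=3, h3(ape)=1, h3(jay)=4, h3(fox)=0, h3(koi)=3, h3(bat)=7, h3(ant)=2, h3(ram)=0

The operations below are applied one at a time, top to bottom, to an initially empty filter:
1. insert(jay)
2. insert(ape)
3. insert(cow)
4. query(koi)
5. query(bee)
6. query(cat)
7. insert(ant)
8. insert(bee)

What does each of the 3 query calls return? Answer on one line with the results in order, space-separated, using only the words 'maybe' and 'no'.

Answer: no maybe no

Derivation:
Start: bits=00000000
Op 1: insert jay -> sets bits 3 4 7 -> bits=00011001
Op 2: insert ape -> sets bits 1 6 -> bits=01011011
Op 3: insert cow -> sets bits 3 5 6 -> bits=01011111
Op 4: query koi -> checks bit0=0, bit3=1, bit6=1 (has a 0) -> no
Op 5: query bee -> checks bit3=1, bit5=1 (all 1) -> maybe
Op 6: query cat -> checks bit0=0, bit1=1, bit5=1 (has a 0) -> no
Op 7: insert ant -> sets bits 2 3 5 -> bits=01111111
Op 8: insert bee -> sets bits 3 5 -> bits=01111111
Query results in order: no maybe no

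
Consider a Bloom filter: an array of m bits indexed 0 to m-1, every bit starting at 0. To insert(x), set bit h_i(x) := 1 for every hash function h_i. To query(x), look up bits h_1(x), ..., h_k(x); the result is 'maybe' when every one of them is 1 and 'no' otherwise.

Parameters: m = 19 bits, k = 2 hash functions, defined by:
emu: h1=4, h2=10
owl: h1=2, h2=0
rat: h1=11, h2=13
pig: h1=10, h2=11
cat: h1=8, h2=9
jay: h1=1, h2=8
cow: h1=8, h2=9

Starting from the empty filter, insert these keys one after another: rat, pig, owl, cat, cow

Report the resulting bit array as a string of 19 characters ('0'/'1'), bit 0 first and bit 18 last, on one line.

Answer: 1010000011110100000

Derivation:
Start: bits=0000000000000000000
After insert 'rat': sets bits 11 13 -> bits=0000000000010100000
After insert 'pig': sets bits 10 11 -> bits=0000000000110100000
After insert 'owl': sets bits 0 2 -> bits=1010000000110100000
After insert 'cat': sets bits 8 9 -> bits=1010000011110100000
After insert 'cow': sets bits 8 9 -> bits=1010000011110100000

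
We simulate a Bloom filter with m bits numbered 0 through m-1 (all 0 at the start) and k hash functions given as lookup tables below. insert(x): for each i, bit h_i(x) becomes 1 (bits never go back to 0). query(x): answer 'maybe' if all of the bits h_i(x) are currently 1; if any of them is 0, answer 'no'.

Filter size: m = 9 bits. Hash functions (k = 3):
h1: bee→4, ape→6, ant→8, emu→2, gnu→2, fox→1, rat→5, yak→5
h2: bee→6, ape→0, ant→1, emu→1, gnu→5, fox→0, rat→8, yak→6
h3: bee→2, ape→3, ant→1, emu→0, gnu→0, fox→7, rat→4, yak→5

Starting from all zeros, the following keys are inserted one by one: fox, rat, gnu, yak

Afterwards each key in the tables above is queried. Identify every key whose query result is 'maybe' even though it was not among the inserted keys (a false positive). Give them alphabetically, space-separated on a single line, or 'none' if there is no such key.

Start: bits=000000000
After insert 'fox': sets bits 0 1 7 -> bits=110000010
After insert 'rat': sets bits 4 5 8 -> bits=110011011
After insert 'gnu': sets bits 0 2 5 -> bits=111011011
After insert 'yak': sets bits 5 6 -> bits=111011111
Not inserted: ant ape bee emu — query each against bits=111011111:
query ant: checks bit1=1, bit8=1 (all 1) -> maybe => FALSE POSITIVE
query ape: checks bit0=1, bit3=0, bit6=1 (has a 0) -> no => not a false positive
query bee: checks bit2=1, bit4=1, bit6=1 (all 1) -> maybe => FALSE POSITIVE
query emu: checks bit0=1, bit1=1, bit2=1 (all 1) -> maybe => FALSE POSITIVE
False positives (alphabetical): ant bee emu

Answer: ant bee emu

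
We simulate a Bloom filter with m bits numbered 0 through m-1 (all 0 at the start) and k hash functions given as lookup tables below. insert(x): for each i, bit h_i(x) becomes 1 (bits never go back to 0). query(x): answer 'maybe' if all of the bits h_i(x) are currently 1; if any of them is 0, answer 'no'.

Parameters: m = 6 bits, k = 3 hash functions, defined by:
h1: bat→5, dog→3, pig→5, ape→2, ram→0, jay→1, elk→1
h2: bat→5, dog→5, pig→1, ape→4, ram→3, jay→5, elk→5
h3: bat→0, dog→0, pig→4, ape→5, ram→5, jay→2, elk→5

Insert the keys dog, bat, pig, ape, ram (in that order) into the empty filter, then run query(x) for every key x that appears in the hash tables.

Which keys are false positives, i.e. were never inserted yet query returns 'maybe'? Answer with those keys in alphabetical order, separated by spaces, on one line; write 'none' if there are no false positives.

Answer: elk jay

Derivation:
Start: bits=000000
After insert 'dog': sets bits 0 3 5 -> bits=100101
After insert 'bat': sets bits 0 5 -> bits=100101
After insert 'pig': sets bits 1 4 5 -> bits=110111
After insert 'ape': sets bits 2 4 5 -> bits=111111
After insert 'ram': sets bits 0 3 5 -> bits=111111
Not inserted: elk jay — query each against bits=111111:
query elk: checks bit1=1, bit5=1 (all 1) -> maybe => FALSE POSITIVE
query jay: checks bit1=1, bit2=1, bit5=1 (all 1) -> maybe => FALSE POSITIVE
False positives (alphabetical): elk jay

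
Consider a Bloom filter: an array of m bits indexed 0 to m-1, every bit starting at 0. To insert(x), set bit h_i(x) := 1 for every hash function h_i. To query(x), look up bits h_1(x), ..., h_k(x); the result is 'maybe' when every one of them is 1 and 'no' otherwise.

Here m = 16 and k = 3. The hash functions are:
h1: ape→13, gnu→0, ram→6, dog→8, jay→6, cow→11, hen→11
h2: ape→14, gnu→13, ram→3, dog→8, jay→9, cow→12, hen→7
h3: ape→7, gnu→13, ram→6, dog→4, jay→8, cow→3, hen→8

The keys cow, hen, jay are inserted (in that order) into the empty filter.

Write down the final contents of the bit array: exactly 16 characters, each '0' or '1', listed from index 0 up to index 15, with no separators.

Answer: 0001001111011000

Derivation:
Start: bits=0000000000000000
After insert 'cow': sets bits 3 11 12 -> bits=0001000000011000
After insert 'hen': sets bits 7 8 11 -> bits=0001000110011000
After insert 'jay': sets bits 6 8 9 -> bits=0001001111011000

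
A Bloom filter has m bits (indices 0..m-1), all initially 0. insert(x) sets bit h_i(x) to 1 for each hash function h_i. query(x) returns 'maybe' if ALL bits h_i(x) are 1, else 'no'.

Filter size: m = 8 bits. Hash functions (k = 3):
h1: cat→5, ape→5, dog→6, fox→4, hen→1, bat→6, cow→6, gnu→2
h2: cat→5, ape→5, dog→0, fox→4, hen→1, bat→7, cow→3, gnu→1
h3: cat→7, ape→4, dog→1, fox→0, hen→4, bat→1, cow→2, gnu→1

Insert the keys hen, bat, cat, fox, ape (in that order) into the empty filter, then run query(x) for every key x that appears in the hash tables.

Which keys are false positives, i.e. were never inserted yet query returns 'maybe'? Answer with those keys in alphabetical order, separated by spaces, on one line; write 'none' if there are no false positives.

Start: bits=00000000
After insert 'hen': sets bits 1 4 -> bits=01001000
After insert 'bat': sets bits 1 6 7 -> bits=01001011
After insert 'cat': sets bits 5 7 -> bits=01001111
After insert 'fox': sets bits 0 4 -> bits=11001111
After insert 'ape': sets bits 4 5 -> bits=11001111
Not inserted: cow dog gnu — query each against bits=11001111:
query cow: checks bit2=0, bit3=0, bit6=1 (has a 0) -> no => not a false positive
query dog: checks bit0=1, bit1=1, bit6=1 (all 1) -> maybe => FALSE POSITIVE
query gnu: checks bit1=1, bit2=0 (has a 0) -> no => not a false positive
False positives (alphabetical): dog

Answer: dog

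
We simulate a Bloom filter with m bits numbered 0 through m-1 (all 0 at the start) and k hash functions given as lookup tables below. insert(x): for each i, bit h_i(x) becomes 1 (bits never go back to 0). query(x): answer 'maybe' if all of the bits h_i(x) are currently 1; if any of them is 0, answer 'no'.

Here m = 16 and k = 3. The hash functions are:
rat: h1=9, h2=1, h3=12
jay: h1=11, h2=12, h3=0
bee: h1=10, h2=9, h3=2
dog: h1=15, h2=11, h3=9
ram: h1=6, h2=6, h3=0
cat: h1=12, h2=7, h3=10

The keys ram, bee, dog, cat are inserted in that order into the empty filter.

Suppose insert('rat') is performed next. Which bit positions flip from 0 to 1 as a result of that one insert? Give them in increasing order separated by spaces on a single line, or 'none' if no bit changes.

Answer: 1

Derivation:
Start: bits=0000000000000000
After insert 'ram': sets bits 0 6 -> bits=1000001000000000
After insert 'bee': sets bits 2 9 10 -> bits=1010001001100000
After insert 'dog': sets bits 9 11 15 -> bits=1010001001110001
After insert 'cat': sets bits 7 10 12 -> bits=1010001101111001
insert 'rat' would touch bits 1 9 12; currently bit1=0, bit9=1, bit12=1
Bits that are 0 among those (would change 0->1): 1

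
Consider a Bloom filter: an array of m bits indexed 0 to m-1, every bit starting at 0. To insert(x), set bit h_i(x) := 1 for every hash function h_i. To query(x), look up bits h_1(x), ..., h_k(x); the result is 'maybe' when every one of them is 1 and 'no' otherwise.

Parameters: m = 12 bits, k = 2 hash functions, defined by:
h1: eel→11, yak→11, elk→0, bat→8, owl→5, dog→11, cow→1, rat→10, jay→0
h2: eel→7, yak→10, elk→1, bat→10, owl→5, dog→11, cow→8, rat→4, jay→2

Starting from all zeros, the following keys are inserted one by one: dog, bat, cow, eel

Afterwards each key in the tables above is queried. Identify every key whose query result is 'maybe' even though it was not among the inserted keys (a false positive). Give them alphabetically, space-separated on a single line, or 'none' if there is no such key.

Answer: yak

Derivation:
Start: bits=000000000000
After insert 'dog': sets bits 11 -> bits=000000000001
After insert 'bat': sets bits 8 10 -> bits=000000001011
After insert 'cow': sets bits 1 8 -> bits=010000001011
After insert 'eel': sets bits 7 11 -> bits=010000011011
Not inserted: elk jay owl rat yak — query each against bits=010000011011:
query elk: checks bit0=0, bit1=1 (has a 0) -> no => not a false positive
query jay: checks bit0=0, bit2=0 (has a 0) -> no => not a false positive
query owl: checks bit5=0 (has a 0) -> no => not a false positive
query rat: checks bit4=0, bit10=1 (has a 0) -> no => not a false positive
query yak: checks bit10=1, bit11=1 (all 1) -> maybe => FALSE POSITIVE
False positives (alphabetical): yak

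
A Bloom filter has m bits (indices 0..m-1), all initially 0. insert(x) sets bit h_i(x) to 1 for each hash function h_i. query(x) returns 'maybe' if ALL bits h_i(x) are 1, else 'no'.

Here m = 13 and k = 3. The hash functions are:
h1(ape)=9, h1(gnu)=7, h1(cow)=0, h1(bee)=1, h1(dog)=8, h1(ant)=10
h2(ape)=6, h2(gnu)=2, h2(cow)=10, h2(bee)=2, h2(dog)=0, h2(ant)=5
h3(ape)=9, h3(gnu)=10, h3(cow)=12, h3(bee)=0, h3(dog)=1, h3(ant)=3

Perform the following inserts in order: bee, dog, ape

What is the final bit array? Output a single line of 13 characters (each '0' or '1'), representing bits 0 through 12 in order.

Start: bits=0000000000000
After insert 'bee': sets bits 0 1 2 -> bits=1110000000000
After insert 'dog': sets bits 0 1 8 -> bits=1110000010000
After insert 'ape': sets bits 6 9 -> bits=1110001011000

Answer: 1110001011000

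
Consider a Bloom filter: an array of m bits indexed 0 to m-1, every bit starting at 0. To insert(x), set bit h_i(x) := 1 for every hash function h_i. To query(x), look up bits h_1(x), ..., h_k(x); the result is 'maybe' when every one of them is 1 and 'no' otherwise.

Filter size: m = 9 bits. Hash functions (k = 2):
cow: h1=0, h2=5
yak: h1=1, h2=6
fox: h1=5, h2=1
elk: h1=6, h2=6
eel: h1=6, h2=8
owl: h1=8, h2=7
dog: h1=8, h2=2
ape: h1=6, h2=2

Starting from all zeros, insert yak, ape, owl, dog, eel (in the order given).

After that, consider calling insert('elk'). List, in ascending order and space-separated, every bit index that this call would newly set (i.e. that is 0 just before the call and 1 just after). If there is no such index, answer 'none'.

Answer: none

Derivation:
Start: bits=000000000
After insert 'yak': sets bits 1 6 -> bits=010000100
After insert 'ape': sets bits 2 6 -> bits=011000100
After insert 'owl': sets bits 7 8 -> bits=011000111
After insert 'dog': sets bits 2 8 -> bits=011000111
After insert 'eel': sets bits 6 8 -> bits=011000111
insert 'elk' would touch bits 6; currently bit6=1
Bits that are 0 among those (would change 0->1): none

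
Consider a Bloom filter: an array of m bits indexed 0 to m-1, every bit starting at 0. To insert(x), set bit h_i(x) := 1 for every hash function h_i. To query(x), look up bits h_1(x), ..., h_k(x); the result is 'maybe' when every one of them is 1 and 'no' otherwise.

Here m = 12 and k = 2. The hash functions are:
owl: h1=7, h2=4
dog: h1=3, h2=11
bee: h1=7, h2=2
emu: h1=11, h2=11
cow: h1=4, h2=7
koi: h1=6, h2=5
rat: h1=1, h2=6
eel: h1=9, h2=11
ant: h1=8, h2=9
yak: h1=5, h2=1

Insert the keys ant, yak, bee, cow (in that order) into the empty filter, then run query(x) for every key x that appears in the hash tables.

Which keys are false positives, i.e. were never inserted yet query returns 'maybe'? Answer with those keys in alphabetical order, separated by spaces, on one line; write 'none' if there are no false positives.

Answer: owl

Derivation:
Start: bits=000000000000
After insert 'ant': sets bits 8 9 -> bits=000000001100
After insert 'yak': sets bits 1 5 -> bits=010001001100
After insert 'bee': sets bits 2 7 -> bits=011001011100
After insert 'cow': sets bits 4 7 -> bits=011011011100
Not inserted: dog eel emu koi owl rat — query each against bits=011011011100:
query dog: checks bit3=0, bit11=0 (has a 0) -> no => not a false positive
query eel: checks bit9=1, bit11=0 (has a 0) -> no => not a false positive
query emu: checks bit11=0 (has a 0) -> no => not a false positive
query koi: checks bit5=1, bit6=0 (has a 0) -> no => not a false positive
query owl: checks bit4=1, bit7=1 (all 1) -> maybe => FALSE POSITIVE
query rat: checks bit1=1, bit6=0 (has a 0) -> no => not a false positive
False positives (alphabetical): owl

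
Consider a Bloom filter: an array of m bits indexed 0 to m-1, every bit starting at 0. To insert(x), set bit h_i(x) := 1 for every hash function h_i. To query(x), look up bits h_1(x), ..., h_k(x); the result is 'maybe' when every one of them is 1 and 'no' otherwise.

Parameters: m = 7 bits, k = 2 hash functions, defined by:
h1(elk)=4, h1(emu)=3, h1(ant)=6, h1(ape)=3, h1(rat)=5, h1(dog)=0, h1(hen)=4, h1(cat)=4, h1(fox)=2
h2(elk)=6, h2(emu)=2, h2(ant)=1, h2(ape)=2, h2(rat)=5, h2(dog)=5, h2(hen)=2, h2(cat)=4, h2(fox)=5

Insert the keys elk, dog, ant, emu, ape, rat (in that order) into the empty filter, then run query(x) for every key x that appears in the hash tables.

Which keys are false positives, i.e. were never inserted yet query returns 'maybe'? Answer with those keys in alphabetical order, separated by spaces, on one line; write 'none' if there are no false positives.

Answer: cat fox hen

Derivation:
Start: bits=0000000
After insert 'elk': sets bits 4 6 -> bits=0000101
After insert 'dog': sets bits 0 5 -> bits=1000111
After insert 'ant': sets bits 1 6 -> bits=1100111
After insert 'emu': sets bits 2 3 -> bits=1111111
After insert 'ape': sets bits 2 3 -> bits=1111111
After insert 'rat': sets bits 5 -> bits=1111111
Not inserted: cat fox hen — query each against bits=1111111:
query cat: checks bit4=1 (all 1) -> maybe => FALSE POSITIVE
query fox: checks bit2=1, bit5=1 (all 1) -> maybe => FALSE POSITIVE
query hen: checks bit2=1, bit4=1 (all 1) -> maybe => FALSE POSITIVE
False positives (alphabetical): cat fox hen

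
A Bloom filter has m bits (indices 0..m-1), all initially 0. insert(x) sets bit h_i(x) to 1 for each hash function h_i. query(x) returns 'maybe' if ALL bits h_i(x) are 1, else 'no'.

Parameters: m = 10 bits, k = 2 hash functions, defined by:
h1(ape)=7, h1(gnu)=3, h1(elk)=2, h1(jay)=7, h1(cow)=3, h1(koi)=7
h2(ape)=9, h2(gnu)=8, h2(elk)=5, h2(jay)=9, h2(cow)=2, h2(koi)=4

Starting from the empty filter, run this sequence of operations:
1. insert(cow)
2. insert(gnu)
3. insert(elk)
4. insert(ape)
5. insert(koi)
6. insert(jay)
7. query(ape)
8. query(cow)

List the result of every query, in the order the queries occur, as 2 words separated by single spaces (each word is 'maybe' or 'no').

Start: bits=0000000000
Op 1: insert cow -> sets bits 2 3 -> bits=0011000000
Op 2: insert gnu -> sets bits 3 8 -> bits=0011000010
Op 3: insert elk -> sets bits 2 5 -> bits=0011010010
Op 4: insert ape -> sets bits 7 9 -> bits=0011010111
Op 5: insert koi -> sets bits 4 7 -> bits=0011110111
Op 6: insert jay -> sets bits 7 9 -> bits=0011110111
Op 7: query ape -> checks bit7=1, bit9=1 (all 1) -> maybe
Op 8: query cow -> checks bit2=1, bit3=1 (all 1) -> maybe
Query results in order: maybe maybe

Answer: maybe maybe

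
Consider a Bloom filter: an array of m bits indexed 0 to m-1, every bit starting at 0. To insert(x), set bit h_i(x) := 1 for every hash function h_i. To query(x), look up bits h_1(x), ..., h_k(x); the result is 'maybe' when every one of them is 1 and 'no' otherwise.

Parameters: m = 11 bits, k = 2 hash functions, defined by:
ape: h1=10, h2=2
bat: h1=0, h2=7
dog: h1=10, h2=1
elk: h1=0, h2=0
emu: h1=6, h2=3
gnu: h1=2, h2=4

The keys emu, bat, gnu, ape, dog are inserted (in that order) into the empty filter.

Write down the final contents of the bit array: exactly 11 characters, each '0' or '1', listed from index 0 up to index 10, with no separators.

Answer: 11111011001

Derivation:
Start: bits=00000000000
After insert 'emu': sets bits 3 6 -> bits=00010010000
After insert 'bat': sets bits 0 7 -> bits=10010011000
After insert 'gnu': sets bits 2 4 -> bits=10111011000
After insert 'ape': sets bits 2 10 -> bits=10111011001
After insert 'dog': sets bits 1 10 -> bits=11111011001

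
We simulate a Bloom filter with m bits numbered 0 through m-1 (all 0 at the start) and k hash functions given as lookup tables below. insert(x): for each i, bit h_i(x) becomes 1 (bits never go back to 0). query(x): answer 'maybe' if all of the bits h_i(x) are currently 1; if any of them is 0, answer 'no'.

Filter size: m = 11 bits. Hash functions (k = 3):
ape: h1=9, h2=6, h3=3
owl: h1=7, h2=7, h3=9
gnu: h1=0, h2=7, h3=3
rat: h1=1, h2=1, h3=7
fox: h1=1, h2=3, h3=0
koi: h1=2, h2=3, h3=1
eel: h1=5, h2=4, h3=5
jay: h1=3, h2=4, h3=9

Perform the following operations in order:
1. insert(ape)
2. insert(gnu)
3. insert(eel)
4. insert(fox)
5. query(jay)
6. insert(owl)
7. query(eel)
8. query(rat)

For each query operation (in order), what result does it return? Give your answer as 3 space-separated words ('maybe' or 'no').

Answer: maybe maybe maybe

Derivation:
Start: bits=00000000000
Op 1: insert ape -> sets bits 3 6 9 -> bits=00010010010
Op 2: insert gnu -> sets bits 0 3 7 -> bits=10010011010
Op 3: insert eel -> sets bits 4 5 -> bits=10011111010
Op 4: insert fox -> sets bits 0 1 3 -> bits=11011111010
Op 5: query jay -> checks bit3=1, bit4=1, bit9=1 (all 1) -> maybe
Op 6: insert owl -> sets bits 7 9 -> bits=11011111010
Op 7: query eel -> checks bit4=1, bit5=1 (all 1) -> maybe
Op 8: query rat -> checks bit1=1, bit7=1 (all 1) -> maybe
Query results in order: maybe maybe maybe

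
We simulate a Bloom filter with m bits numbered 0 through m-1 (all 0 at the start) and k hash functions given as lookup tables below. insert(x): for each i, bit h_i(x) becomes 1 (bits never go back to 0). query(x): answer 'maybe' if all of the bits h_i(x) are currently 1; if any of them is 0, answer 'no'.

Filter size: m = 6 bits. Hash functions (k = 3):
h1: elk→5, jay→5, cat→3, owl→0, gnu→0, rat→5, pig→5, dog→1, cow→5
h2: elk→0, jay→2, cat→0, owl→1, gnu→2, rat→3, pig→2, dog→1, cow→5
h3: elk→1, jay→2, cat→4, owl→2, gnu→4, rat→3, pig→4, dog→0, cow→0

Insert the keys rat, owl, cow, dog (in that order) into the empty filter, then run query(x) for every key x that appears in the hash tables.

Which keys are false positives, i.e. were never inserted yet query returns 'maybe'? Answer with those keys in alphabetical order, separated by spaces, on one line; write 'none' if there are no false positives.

Start: bits=000000
After insert 'rat': sets bits 3 5 -> bits=000101
After insert 'owl': sets bits 0 1 2 -> bits=111101
After insert 'cow': sets bits 0 5 -> bits=111101
After insert 'dog': sets bits 0 1 -> bits=111101
Not inserted: cat elk gnu jay pig — query each against bits=111101:
query cat: checks bit0=1, bit3=1, bit4=0 (has a 0) -> no => not a false positive
query elk: checks bit0=1, bit1=1, bit5=1 (all 1) -> maybe => FALSE POSITIVE
query gnu: checks bit0=1, bit2=1, bit4=0 (has a 0) -> no => not a false positive
query jay: checks bit2=1, bit5=1 (all 1) -> maybe => FALSE POSITIVE
query pig: checks bit2=1, bit4=0, bit5=1 (has a 0) -> no => not a false positive
False positives (alphabetical): elk jay

Answer: elk jay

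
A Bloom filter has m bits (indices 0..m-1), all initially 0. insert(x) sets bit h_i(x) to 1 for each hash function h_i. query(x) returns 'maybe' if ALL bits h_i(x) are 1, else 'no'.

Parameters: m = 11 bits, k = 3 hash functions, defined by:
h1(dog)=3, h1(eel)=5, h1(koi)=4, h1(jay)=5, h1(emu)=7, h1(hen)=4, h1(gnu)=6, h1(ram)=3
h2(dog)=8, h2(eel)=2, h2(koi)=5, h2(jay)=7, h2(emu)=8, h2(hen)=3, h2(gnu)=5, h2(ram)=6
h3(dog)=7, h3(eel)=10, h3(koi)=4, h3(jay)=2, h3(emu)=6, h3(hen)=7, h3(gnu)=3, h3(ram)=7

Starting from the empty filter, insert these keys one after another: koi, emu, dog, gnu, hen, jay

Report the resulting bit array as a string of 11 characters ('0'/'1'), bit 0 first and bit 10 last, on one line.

Answer: 00111111100

Derivation:
Start: bits=00000000000
After insert 'koi': sets bits 4 5 -> bits=00001100000
After insert 'emu': sets bits 6 7 8 -> bits=00001111100
After insert 'dog': sets bits 3 7 8 -> bits=00011111100
After insert 'gnu': sets bits 3 5 6 -> bits=00011111100
After insert 'hen': sets bits 3 4 7 -> bits=00011111100
After insert 'jay': sets bits 2 5 7 -> bits=00111111100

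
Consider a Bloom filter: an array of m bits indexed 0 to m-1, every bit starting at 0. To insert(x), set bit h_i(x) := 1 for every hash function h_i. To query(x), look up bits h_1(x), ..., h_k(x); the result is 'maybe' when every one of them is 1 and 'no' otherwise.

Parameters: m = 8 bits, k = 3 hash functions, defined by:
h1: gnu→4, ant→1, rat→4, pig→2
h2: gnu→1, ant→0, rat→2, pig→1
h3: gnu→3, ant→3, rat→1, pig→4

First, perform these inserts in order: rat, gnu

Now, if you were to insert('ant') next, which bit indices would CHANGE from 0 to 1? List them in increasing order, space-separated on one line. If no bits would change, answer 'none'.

Start: bits=00000000
After insert 'rat': sets bits 1 2 4 -> bits=01101000
After insert 'gnu': sets bits 1 3 4 -> bits=01111000
insert 'ant' would touch bits 0 1 3; currently bit0=0, bit1=1, bit3=1
Bits that are 0 among those (would change 0->1): 0

Answer: 0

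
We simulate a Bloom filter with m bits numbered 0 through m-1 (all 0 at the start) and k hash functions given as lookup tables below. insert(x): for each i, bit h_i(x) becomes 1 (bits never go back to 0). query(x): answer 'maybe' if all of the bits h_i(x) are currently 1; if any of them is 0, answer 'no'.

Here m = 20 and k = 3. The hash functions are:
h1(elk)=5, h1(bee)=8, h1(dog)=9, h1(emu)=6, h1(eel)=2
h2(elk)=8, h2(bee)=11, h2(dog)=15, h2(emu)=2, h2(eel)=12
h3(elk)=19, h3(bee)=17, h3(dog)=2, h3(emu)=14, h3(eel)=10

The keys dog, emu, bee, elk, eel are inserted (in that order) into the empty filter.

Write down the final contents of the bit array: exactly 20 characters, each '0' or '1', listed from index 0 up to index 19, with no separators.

Answer: 00100110111110110101

Derivation:
Start: bits=00000000000000000000
After insert 'dog': sets bits 2 9 15 -> bits=00100000010000010000
After insert 'emu': sets bits 2 6 14 -> bits=00100010010000110000
After insert 'bee': sets bits 8 11 17 -> bits=00100010110100110100
After insert 'elk': sets bits 5 8 19 -> bits=00100110110100110101
After insert 'eel': sets bits 2 10 12 -> bits=00100110111110110101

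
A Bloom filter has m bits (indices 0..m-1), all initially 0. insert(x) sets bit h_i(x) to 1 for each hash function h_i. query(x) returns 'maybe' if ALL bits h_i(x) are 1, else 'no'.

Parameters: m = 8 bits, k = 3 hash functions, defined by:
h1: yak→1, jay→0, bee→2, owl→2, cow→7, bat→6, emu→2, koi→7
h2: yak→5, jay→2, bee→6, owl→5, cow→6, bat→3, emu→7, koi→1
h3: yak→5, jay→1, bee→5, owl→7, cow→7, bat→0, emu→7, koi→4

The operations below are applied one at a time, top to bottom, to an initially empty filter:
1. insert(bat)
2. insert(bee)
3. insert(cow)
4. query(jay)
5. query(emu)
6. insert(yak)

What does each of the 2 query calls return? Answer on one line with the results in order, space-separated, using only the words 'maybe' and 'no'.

Start: bits=00000000
Op 1: insert bat -> sets bits 0 3 6 -> bits=10010010
Op 2: insert bee -> sets bits 2 5 6 -> bits=10110110
Op 3: insert cow -> sets bits 6 7 -> bits=10110111
Op 4: query jay -> checks bit0=1, bit1=0, bit2=1 (has a 0) -> no
Op 5: query emu -> checks bit2=1, bit7=1 (all 1) -> maybe
Op 6: insert yak -> sets bits 1 5 -> bits=11110111
Query results in order: no maybe

Answer: no maybe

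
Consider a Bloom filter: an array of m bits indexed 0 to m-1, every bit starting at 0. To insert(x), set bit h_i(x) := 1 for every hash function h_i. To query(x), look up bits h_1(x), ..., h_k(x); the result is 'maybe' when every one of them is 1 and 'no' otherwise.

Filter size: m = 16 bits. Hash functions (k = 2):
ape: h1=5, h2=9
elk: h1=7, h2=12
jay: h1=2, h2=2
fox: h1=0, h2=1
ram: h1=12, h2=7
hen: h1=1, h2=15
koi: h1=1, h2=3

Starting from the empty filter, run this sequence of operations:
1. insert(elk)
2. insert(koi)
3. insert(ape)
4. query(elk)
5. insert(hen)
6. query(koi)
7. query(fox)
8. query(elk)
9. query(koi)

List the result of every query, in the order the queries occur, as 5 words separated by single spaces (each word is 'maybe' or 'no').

Answer: maybe maybe no maybe maybe

Derivation:
Start: bits=0000000000000000
Op 1: insert elk -> sets bits 7 12 -> bits=0000000100001000
Op 2: insert koi -> sets bits 1 3 -> bits=0101000100001000
Op 3: insert ape -> sets bits 5 9 -> bits=0101010101001000
Op 4: query elk -> checks bit7=1, bit12=1 (all 1) -> maybe
Op 5: insert hen -> sets bits 1 15 -> bits=0101010101001001
Op 6: query koi -> checks bit1=1, bit3=1 (all 1) -> maybe
Op 7: query fox -> checks bit0=0, bit1=1 (has a 0) -> no
Op 8: query elk -> checks bit7=1, bit12=1 (all 1) -> maybe
Op 9: query koi -> checks bit1=1, bit3=1 (all 1) -> maybe
Query results in order: maybe maybe no maybe maybe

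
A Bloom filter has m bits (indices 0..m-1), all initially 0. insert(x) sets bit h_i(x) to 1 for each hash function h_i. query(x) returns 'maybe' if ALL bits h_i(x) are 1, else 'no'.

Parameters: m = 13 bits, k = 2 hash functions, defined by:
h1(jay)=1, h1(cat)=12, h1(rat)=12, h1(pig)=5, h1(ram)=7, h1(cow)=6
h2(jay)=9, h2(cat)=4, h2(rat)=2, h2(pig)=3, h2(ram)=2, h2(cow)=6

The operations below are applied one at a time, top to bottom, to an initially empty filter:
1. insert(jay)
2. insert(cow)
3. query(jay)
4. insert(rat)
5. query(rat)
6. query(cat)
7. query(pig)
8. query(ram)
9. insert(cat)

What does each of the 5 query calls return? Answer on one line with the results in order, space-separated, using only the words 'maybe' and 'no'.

Start: bits=0000000000000
Op 1: insert jay -> sets bits 1 9 -> bits=0100000001000
Op 2: insert cow -> sets bits 6 -> bits=0100001001000
Op 3: query jay -> checks bit1=1, bit9=1 (all 1) -> maybe
Op 4: insert rat -> sets bits 2 12 -> bits=0110001001001
Op 5: query rat -> checks bit2=1, bit12=1 (all 1) -> maybe
Op 6: query cat -> checks bit4=0, bit12=1 (has a 0) -> no
Op 7: query pig -> checks bit3=0, bit5=0 (has a 0) -> no
Op 8: query ram -> checks bit2=1, bit7=0 (has a 0) -> no
Op 9: insert cat -> sets bits 4 12 -> bits=0110101001001
Query results in order: maybe maybe no no no

Answer: maybe maybe no no no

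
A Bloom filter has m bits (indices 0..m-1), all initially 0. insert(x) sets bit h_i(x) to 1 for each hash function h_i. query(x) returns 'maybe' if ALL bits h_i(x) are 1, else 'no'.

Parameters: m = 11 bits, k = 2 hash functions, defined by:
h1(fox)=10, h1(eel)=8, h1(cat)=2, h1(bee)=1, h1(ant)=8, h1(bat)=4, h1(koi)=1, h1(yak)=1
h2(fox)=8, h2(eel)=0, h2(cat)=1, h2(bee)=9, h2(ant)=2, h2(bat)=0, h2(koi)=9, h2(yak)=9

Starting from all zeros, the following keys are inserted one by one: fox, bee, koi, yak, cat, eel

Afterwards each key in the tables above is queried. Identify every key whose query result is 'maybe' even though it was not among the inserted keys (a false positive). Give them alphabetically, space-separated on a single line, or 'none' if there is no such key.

Answer: ant

Derivation:
Start: bits=00000000000
After insert 'fox': sets bits 8 10 -> bits=00000000101
After insert 'bee': sets bits 1 9 -> bits=01000000111
After insert 'koi': sets bits 1 9 -> bits=01000000111
After insert 'yak': sets bits 1 9 -> bits=01000000111
After insert 'cat': sets bits 1 2 -> bits=01100000111
After insert 'eel': sets bits 0 8 -> bits=11100000111
Not inserted: ant bat — query each against bits=11100000111:
query ant: checks bit2=1, bit8=1 (all 1) -> maybe => FALSE POSITIVE
query bat: checks bit0=1, bit4=0 (has a 0) -> no => not a false positive
False positives (alphabetical): ant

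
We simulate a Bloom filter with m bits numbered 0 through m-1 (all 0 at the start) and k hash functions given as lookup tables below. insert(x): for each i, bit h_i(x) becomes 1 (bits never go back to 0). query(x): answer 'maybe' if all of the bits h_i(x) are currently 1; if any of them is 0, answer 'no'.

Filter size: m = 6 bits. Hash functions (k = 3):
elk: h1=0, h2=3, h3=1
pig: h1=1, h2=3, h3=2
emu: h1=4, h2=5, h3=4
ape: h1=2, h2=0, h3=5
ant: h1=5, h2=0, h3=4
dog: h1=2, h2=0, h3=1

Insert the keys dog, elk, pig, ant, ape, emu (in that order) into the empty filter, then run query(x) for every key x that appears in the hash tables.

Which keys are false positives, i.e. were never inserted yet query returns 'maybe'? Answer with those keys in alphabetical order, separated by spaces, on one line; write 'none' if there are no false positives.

Answer: none

Derivation:
Start: bits=000000
After insert 'dog': sets bits 0 1 2 -> bits=111000
After insert 'elk': sets bits 0 1 3 -> bits=111100
After insert 'pig': sets bits 1 2 3 -> bits=111100
After insert 'ant': sets bits 0 4 5 -> bits=111111
After insert 'ape': sets bits 0 2 5 -> bits=111111
After insert 'emu': sets bits 4 5 -> bits=111111
Not inserted: (none) — query each against bits=111111:
False positives (alphabetical): none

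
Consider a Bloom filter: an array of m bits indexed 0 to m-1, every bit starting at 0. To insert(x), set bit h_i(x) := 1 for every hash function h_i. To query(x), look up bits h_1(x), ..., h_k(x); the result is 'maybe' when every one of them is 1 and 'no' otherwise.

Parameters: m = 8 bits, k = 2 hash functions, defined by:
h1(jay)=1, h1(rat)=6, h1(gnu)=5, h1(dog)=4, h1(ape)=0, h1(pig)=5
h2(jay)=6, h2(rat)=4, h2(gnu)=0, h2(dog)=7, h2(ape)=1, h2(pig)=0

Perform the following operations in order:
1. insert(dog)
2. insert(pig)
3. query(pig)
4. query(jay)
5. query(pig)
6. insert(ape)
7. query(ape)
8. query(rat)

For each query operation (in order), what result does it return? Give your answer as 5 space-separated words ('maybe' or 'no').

Start: bits=00000000
Op 1: insert dog -> sets bits 4 7 -> bits=00001001
Op 2: insert pig -> sets bits 0 5 -> bits=10001101
Op 3: query pig -> checks bit0=1, bit5=1 (all 1) -> maybe
Op 4: query jay -> checks bit1=0, bit6=0 (has a 0) -> no
Op 5: query pig -> checks bit0=1, bit5=1 (all 1) -> maybe
Op 6: insert ape -> sets bits 0 1 -> bits=11001101
Op 7: query ape -> checks bit0=1, bit1=1 (all 1) -> maybe
Op 8: query rat -> checks bit4=1, bit6=0 (has a 0) -> no
Query results in order: maybe no maybe maybe no

Answer: maybe no maybe maybe no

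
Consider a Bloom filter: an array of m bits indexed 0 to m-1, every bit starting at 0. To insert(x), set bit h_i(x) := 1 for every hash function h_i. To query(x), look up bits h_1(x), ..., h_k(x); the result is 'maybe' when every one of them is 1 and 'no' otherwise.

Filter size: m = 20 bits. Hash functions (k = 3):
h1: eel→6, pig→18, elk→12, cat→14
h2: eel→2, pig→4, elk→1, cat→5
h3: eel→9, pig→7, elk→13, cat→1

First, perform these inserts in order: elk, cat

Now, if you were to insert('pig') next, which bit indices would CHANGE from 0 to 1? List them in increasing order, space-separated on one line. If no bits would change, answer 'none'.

Start: bits=00000000000000000000
After insert 'elk': sets bits 1 12 13 -> bits=01000000000011000000
After insert 'cat': sets bits 1 5 14 -> bits=01000100000011100000
insert 'pig' would touch bits 4 7 18; currently bit4=0, bit7=0, bit18=0
Bits that are 0 among those (would change 0->1): 4 7 18

Answer: 4 7 18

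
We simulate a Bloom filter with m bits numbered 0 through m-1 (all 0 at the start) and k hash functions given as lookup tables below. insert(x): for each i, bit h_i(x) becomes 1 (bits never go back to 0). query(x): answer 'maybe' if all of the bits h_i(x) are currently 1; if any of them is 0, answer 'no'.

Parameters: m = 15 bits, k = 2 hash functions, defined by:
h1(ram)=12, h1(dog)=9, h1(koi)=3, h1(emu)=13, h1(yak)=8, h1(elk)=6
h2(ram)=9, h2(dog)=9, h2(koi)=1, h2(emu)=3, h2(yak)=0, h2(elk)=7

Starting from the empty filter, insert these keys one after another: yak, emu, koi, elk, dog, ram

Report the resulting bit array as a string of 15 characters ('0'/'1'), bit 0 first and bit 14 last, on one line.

Answer: 110100111100110

Derivation:
Start: bits=000000000000000
After insert 'yak': sets bits 0 8 -> bits=100000001000000
After insert 'emu': sets bits 3 13 -> bits=100100001000010
After insert 'koi': sets bits 1 3 -> bits=110100001000010
After insert 'elk': sets bits 6 7 -> bits=110100111000010
After insert 'dog': sets bits 9 -> bits=110100111100010
After insert 'ram': sets bits 9 12 -> bits=110100111100110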